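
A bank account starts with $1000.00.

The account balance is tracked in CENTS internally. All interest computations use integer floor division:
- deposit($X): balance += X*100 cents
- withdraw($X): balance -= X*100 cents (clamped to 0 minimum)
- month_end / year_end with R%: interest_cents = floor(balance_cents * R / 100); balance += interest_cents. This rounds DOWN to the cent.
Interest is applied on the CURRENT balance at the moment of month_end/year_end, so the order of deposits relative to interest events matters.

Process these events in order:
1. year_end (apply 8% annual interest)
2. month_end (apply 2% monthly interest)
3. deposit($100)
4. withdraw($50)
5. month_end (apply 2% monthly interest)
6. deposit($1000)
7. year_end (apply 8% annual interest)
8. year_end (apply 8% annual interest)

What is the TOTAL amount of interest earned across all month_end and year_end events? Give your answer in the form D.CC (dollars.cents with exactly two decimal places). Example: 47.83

After 1 (year_end (apply 8% annual interest)): balance=$1080.00 total_interest=$80.00
After 2 (month_end (apply 2% monthly interest)): balance=$1101.60 total_interest=$101.60
After 3 (deposit($100)): balance=$1201.60 total_interest=$101.60
After 4 (withdraw($50)): balance=$1151.60 total_interest=$101.60
After 5 (month_end (apply 2% monthly interest)): balance=$1174.63 total_interest=$124.63
After 6 (deposit($1000)): balance=$2174.63 total_interest=$124.63
After 7 (year_end (apply 8% annual interest)): balance=$2348.60 total_interest=$298.60
After 8 (year_end (apply 8% annual interest)): balance=$2536.48 total_interest=$486.48

Answer: 486.48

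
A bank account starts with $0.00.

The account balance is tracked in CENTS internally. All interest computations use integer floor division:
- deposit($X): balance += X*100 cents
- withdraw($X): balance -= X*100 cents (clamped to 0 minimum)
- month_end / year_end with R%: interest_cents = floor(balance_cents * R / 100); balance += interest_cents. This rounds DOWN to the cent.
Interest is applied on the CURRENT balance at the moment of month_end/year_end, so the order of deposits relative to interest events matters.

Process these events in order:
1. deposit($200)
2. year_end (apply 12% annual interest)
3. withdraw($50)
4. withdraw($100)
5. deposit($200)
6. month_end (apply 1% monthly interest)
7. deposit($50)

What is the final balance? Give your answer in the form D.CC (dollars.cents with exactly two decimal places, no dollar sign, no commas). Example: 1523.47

Answer: 326.74

Derivation:
After 1 (deposit($200)): balance=$200.00 total_interest=$0.00
After 2 (year_end (apply 12% annual interest)): balance=$224.00 total_interest=$24.00
After 3 (withdraw($50)): balance=$174.00 total_interest=$24.00
After 4 (withdraw($100)): balance=$74.00 total_interest=$24.00
After 5 (deposit($200)): balance=$274.00 total_interest=$24.00
After 6 (month_end (apply 1% monthly interest)): balance=$276.74 total_interest=$26.74
After 7 (deposit($50)): balance=$326.74 total_interest=$26.74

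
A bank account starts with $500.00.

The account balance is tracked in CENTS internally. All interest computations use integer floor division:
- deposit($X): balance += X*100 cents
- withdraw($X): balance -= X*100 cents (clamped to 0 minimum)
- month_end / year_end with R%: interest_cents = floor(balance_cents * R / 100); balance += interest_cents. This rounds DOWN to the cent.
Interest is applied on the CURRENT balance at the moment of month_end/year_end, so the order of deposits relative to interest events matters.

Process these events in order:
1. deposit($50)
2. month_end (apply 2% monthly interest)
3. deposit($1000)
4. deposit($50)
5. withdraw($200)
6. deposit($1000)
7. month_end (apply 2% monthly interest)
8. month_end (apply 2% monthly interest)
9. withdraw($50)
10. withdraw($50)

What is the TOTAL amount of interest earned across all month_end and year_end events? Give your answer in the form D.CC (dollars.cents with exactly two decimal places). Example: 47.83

After 1 (deposit($50)): balance=$550.00 total_interest=$0.00
After 2 (month_end (apply 2% monthly interest)): balance=$561.00 total_interest=$11.00
After 3 (deposit($1000)): balance=$1561.00 total_interest=$11.00
After 4 (deposit($50)): balance=$1611.00 total_interest=$11.00
After 5 (withdraw($200)): balance=$1411.00 total_interest=$11.00
After 6 (deposit($1000)): balance=$2411.00 total_interest=$11.00
After 7 (month_end (apply 2% monthly interest)): balance=$2459.22 total_interest=$59.22
After 8 (month_end (apply 2% monthly interest)): balance=$2508.40 total_interest=$108.40
After 9 (withdraw($50)): balance=$2458.40 total_interest=$108.40
After 10 (withdraw($50)): balance=$2408.40 total_interest=$108.40

Answer: 108.40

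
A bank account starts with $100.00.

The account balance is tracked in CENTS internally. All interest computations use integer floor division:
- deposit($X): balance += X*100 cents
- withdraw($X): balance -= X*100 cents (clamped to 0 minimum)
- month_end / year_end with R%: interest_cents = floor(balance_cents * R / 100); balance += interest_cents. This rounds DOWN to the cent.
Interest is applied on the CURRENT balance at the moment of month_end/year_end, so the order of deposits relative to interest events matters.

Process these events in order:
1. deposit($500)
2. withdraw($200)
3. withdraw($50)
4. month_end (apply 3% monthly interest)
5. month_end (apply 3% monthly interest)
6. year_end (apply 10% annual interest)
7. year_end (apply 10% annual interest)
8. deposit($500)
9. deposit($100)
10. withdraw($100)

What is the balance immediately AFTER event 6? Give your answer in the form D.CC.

After 1 (deposit($500)): balance=$600.00 total_interest=$0.00
After 2 (withdraw($200)): balance=$400.00 total_interest=$0.00
After 3 (withdraw($50)): balance=$350.00 total_interest=$0.00
After 4 (month_end (apply 3% monthly interest)): balance=$360.50 total_interest=$10.50
After 5 (month_end (apply 3% monthly interest)): balance=$371.31 total_interest=$21.31
After 6 (year_end (apply 10% annual interest)): balance=$408.44 total_interest=$58.44

Answer: 408.44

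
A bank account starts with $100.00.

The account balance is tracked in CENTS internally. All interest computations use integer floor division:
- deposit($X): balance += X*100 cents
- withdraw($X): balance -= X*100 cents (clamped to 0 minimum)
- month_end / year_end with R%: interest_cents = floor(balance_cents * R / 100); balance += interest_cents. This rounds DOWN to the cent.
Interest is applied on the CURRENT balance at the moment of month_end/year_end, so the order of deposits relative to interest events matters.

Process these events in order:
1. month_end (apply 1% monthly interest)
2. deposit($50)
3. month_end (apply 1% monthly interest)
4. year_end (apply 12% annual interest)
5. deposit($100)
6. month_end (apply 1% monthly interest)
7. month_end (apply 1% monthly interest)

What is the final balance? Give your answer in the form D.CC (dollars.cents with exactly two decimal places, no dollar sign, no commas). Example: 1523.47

After 1 (month_end (apply 1% monthly interest)): balance=$101.00 total_interest=$1.00
After 2 (deposit($50)): balance=$151.00 total_interest=$1.00
After 3 (month_end (apply 1% monthly interest)): balance=$152.51 total_interest=$2.51
After 4 (year_end (apply 12% annual interest)): balance=$170.81 total_interest=$20.81
After 5 (deposit($100)): balance=$270.81 total_interest=$20.81
After 6 (month_end (apply 1% monthly interest)): balance=$273.51 total_interest=$23.51
After 7 (month_end (apply 1% monthly interest)): balance=$276.24 total_interest=$26.24

Answer: 276.24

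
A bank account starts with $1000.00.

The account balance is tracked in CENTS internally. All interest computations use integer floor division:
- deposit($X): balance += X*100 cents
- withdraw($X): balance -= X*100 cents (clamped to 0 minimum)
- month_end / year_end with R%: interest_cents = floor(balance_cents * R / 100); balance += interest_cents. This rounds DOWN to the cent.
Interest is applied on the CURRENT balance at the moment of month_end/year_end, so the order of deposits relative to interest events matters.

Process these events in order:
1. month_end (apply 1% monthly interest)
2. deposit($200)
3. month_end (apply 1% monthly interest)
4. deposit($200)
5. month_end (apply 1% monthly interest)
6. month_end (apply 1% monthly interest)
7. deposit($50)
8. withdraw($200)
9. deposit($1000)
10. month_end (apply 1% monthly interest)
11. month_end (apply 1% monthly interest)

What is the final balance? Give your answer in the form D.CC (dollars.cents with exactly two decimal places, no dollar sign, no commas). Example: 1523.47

Answer: 2346.91

Derivation:
After 1 (month_end (apply 1% monthly interest)): balance=$1010.00 total_interest=$10.00
After 2 (deposit($200)): balance=$1210.00 total_interest=$10.00
After 3 (month_end (apply 1% monthly interest)): balance=$1222.10 total_interest=$22.10
After 4 (deposit($200)): balance=$1422.10 total_interest=$22.10
After 5 (month_end (apply 1% monthly interest)): balance=$1436.32 total_interest=$36.32
After 6 (month_end (apply 1% monthly interest)): balance=$1450.68 total_interest=$50.68
After 7 (deposit($50)): balance=$1500.68 total_interest=$50.68
After 8 (withdraw($200)): balance=$1300.68 total_interest=$50.68
After 9 (deposit($1000)): balance=$2300.68 total_interest=$50.68
After 10 (month_end (apply 1% monthly interest)): balance=$2323.68 total_interest=$73.68
After 11 (month_end (apply 1% monthly interest)): balance=$2346.91 total_interest=$96.91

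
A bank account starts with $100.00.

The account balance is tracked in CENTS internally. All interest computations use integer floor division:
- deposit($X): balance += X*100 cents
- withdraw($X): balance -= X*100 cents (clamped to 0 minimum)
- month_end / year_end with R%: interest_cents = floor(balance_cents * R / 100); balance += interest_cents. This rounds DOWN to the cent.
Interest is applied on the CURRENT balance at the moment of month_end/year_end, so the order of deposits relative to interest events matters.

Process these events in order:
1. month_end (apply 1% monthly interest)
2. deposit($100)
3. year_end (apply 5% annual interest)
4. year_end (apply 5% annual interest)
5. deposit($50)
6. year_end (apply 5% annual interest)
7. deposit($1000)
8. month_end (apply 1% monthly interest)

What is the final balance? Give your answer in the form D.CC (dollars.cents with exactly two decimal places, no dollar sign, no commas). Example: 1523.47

After 1 (month_end (apply 1% monthly interest)): balance=$101.00 total_interest=$1.00
After 2 (deposit($100)): balance=$201.00 total_interest=$1.00
After 3 (year_end (apply 5% annual interest)): balance=$211.05 total_interest=$11.05
After 4 (year_end (apply 5% annual interest)): balance=$221.60 total_interest=$21.60
After 5 (deposit($50)): balance=$271.60 total_interest=$21.60
After 6 (year_end (apply 5% annual interest)): balance=$285.18 total_interest=$35.18
After 7 (deposit($1000)): balance=$1285.18 total_interest=$35.18
After 8 (month_end (apply 1% monthly interest)): balance=$1298.03 total_interest=$48.03

Answer: 1298.03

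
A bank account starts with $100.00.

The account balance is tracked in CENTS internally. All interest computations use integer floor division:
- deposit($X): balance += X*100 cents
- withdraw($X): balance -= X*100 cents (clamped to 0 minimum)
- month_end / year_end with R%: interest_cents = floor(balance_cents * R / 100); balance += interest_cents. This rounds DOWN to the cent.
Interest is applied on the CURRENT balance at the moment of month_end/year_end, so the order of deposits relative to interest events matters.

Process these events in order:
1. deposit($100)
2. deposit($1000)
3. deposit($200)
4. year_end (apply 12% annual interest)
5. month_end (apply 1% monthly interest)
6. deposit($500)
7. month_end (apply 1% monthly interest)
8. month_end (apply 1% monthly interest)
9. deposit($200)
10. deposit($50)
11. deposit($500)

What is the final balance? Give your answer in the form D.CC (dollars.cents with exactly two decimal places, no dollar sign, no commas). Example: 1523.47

Answer: 2875.55

Derivation:
After 1 (deposit($100)): balance=$200.00 total_interest=$0.00
After 2 (deposit($1000)): balance=$1200.00 total_interest=$0.00
After 3 (deposit($200)): balance=$1400.00 total_interest=$0.00
After 4 (year_end (apply 12% annual interest)): balance=$1568.00 total_interest=$168.00
After 5 (month_end (apply 1% monthly interest)): balance=$1583.68 total_interest=$183.68
After 6 (deposit($500)): balance=$2083.68 total_interest=$183.68
After 7 (month_end (apply 1% monthly interest)): balance=$2104.51 total_interest=$204.51
After 8 (month_end (apply 1% monthly interest)): balance=$2125.55 total_interest=$225.55
After 9 (deposit($200)): balance=$2325.55 total_interest=$225.55
After 10 (deposit($50)): balance=$2375.55 total_interest=$225.55
After 11 (deposit($500)): balance=$2875.55 total_interest=$225.55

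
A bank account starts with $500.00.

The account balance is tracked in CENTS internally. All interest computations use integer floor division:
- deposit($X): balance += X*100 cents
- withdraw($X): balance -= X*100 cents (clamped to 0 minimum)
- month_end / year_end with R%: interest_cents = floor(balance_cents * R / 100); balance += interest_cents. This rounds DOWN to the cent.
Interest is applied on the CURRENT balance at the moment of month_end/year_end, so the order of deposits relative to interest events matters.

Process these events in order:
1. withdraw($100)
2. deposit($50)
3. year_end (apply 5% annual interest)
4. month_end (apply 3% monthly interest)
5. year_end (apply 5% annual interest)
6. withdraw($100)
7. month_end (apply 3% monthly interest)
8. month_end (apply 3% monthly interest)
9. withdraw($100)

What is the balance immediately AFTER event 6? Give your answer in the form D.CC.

After 1 (withdraw($100)): balance=$400.00 total_interest=$0.00
After 2 (deposit($50)): balance=$450.00 total_interest=$0.00
After 3 (year_end (apply 5% annual interest)): balance=$472.50 total_interest=$22.50
After 4 (month_end (apply 3% monthly interest)): balance=$486.67 total_interest=$36.67
After 5 (year_end (apply 5% annual interest)): balance=$511.00 total_interest=$61.00
After 6 (withdraw($100)): balance=$411.00 total_interest=$61.00

Answer: 411.00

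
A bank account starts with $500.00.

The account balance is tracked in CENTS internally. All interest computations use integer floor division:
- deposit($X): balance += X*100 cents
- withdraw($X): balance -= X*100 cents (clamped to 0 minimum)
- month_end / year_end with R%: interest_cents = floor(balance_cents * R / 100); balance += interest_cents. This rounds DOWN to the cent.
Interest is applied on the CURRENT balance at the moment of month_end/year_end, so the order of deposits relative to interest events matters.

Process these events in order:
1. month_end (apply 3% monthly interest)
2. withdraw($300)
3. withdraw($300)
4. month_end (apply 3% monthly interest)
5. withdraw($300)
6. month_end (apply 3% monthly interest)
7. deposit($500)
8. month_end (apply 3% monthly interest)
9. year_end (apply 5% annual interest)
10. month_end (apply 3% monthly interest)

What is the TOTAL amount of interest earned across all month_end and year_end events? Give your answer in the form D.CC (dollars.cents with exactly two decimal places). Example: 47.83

After 1 (month_end (apply 3% monthly interest)): balance=$515.00 total_interest=$15.00
After 2 (withdraw($300)): balance=$215.00 total_interest=$15.00
After 3 (withdraw($300)): balance=$0.00 total_interest=$15.00
After 4 (month_end (apply 3% monthly interest)): balance=$0.00 total_interest=$15.00
After 5 (withdraw($300)): balance=$0.00 total_interest=$15.00
After 6 (month_end (apply 3% monthly interest)): balance=$0.00 total_interest=$15.00
After 7 (deposit($500)): balance=$500.00 total_interest=$15.00
After 8 (month_end (apply 3% monthly interest)): balance=$515.00 total_interest=$30.00
After 9 (year_end (apply 5% annual interest)): balance=$540.75 total_interest=$55.75
After 10 (month_end (apply 3% monthly interest)): balance=$556.97 total_interest=$71.97

Answer: 71.97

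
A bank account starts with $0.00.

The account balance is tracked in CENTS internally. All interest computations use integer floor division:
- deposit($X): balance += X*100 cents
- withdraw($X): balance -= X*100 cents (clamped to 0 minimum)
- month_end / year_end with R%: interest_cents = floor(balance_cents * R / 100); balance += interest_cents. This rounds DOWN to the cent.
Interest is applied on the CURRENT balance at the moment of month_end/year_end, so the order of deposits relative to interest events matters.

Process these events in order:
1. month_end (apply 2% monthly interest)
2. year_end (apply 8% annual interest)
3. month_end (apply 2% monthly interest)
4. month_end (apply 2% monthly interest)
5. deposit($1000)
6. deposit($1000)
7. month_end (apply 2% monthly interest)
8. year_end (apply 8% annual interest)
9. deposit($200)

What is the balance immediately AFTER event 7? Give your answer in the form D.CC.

Answer: 2040.00

Derivation:
After 1 (month_end (apply 2% monthly interest)): balance=$0.00 total_interest=$0.00
After 2 (year_end (apply 8% annual interest)): balance=$0.00 total_interest=$0.00
After 3 (month_end (apply 2% monthly interest)): balance=$0.00 total_interest=$0.00
After 4 (month_end (apply 2% monthly interest)): balance=$0.00 total_interest=$0.00
After 5 (deposit($1000)): balance=$1000.00 total_interest=$0.00
After 6 (deposit($1000)): balance=$2000.00 total_interest=$0.00
After 7 (month_end (apply 2% monthly interest)): balance=$2040.00 total_interest=$40.00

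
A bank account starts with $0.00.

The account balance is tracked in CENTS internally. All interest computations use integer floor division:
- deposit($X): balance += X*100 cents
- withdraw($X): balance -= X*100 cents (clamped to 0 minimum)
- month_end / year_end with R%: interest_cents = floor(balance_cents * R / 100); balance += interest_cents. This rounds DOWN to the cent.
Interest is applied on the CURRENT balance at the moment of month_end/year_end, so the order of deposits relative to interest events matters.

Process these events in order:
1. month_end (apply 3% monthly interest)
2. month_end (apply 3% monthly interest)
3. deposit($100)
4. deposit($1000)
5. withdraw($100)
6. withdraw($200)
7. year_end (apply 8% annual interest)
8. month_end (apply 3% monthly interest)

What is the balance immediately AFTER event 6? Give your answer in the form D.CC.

After 1 (month_end (apply 3% monthly interest)): balance=$0.00 total_interest=$0.00
After 2 (month_end (apply 3% monthly interest)): balance=$0.00 total_interest=$0.00
After 3 (deposit($100)): balance=$100.00 total_interest=$0.00
After 4 (deposit($1000)): balance=$1100.00 total_interest=$0.00
After 5 (withdraw($100)): balance=$1000.00 total_interest=$0.00
After 6 (withdraw($200)): balance=$800.00 total_interest=$0.00

Answer: 800.00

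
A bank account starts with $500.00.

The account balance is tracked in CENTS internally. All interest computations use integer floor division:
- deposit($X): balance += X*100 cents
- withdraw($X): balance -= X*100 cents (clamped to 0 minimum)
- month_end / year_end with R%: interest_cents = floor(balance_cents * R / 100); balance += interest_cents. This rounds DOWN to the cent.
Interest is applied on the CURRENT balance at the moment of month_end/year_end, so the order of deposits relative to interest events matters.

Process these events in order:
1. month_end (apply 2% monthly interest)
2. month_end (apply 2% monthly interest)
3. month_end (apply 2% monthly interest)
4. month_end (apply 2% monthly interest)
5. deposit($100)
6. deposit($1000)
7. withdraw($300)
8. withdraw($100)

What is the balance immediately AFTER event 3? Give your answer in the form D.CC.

Answer: 530.60

Derivation:
After 1 (month_end (apply 2% monthly interest)): balance=$510.00 total_interest=$10.00
After 2 (month_end (apply 2% monthly interest)): balance=$520.20 total_interest=$20.20
After 3 (month_end (apply 2% monthly interest)): balance=$530.60 total_interest=$30.60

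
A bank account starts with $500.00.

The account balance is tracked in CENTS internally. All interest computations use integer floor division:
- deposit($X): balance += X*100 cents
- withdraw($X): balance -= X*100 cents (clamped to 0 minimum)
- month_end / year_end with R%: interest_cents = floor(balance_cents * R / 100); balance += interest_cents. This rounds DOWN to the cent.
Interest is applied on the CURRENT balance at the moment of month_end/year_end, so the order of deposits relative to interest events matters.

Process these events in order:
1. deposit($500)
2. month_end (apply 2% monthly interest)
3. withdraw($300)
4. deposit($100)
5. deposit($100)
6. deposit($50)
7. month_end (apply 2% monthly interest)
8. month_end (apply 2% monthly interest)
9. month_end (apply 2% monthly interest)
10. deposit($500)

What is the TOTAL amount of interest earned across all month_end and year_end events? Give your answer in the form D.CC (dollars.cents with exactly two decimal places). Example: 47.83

After 1 (deposit($500)): balance=$1000.00 total_interest=$0.00
After 2 (month_end (apply 2% monthly interest)): balance=$1020.00 total_interest=$20.00
After 3 (withdraw($300)): balance=$720.00 total_interest=$20.00
After 4 (deposit($100)): balance=$820.00 total_interest=$20.00
After 5 (deposit($100)): balance=$920.00 total_interest=$20.00
After 6 (deposit($50)): balance=$970.00 total_interest=$20.00
After 7 (month_end (apply 2% monthly interest)): balance=$989.40 total_interest=$39.40
After 8 (month_end (apply 2% monthly interest)): balance=$1009.18 total_interest=$59.18
After 9 (month_end (apply 2% monthly interest)): balance=$1029.36 total_interest=$79.36
After 10 (deposit($500)): balance=$1529.36 total_interest=$79.36

Answer: 79.36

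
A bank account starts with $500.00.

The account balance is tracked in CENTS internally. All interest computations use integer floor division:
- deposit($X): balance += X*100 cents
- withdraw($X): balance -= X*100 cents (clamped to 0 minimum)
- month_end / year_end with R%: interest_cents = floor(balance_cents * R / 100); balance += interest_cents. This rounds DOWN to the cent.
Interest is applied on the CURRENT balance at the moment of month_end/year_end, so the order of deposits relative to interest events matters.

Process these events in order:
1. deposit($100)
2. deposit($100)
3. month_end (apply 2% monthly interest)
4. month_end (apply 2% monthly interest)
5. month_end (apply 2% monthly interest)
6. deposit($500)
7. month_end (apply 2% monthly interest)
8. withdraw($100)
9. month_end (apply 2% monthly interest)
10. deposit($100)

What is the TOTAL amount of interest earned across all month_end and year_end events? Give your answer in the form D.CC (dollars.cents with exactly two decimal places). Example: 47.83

After 1 (deposit($100)): balance=$600.00 total_interest=$0.00
After 2 (deposit($100)): balance=$700.00 total_interest=$0.00
After 3 (month_end (apply 2% monthly interest)): balance=$714.00 total_interest=$14.00
After 4 (month_end (apply 2% monthly interest)): balance=$728.28 total_interest=$28.28
After 5 (month_end (apply 2% monthly interest)): balance=$742.84 total_interest=$42.84
After 6 (deposit($500)): balance=$1242.84 total_interest=$42.84
After 7 (month_end (apply 2% monthly interest)): balance=$1267.69 total_interest=$67.69
After 8 (withdraw($100)): balance=$1167.69 total_interest=$67.69
After 9 (month_end (apply 2% monthly interest)): balance=$1191.04 total_interest=$91.04
After 10 (deposit($100)): balance=$1291.04 total_interest=$91.04

Answer: 91.04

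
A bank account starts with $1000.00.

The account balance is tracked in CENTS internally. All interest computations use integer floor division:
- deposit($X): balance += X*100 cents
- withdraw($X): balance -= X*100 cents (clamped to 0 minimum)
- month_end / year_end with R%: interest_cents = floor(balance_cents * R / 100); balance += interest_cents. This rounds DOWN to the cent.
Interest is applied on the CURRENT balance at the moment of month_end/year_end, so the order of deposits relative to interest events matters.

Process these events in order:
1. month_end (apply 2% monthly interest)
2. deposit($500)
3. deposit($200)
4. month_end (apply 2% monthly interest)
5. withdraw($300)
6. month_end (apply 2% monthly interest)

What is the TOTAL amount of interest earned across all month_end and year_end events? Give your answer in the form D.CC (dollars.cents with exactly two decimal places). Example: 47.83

After 1 (month_end (apply 2% monthly interest)): balance=$1020.00 total_interest=$20.00
After 2 (deposit($500)): balance=$1520.00 total_interest=$20.00
After 3 (deposit($200)): balance=$1720.00 total_interest=$20.00
After 4 (month_end (apply 2% monthly interest)): balance=$1754.40 total_interest=$54.40
After 5 (withdraw($300)): balance=$1454.40 total_interest=$54.40
After 6 (month_end (apply 2% monthly interest)): balance=$1483.48 total_interest=$83.48

Answer: 83.48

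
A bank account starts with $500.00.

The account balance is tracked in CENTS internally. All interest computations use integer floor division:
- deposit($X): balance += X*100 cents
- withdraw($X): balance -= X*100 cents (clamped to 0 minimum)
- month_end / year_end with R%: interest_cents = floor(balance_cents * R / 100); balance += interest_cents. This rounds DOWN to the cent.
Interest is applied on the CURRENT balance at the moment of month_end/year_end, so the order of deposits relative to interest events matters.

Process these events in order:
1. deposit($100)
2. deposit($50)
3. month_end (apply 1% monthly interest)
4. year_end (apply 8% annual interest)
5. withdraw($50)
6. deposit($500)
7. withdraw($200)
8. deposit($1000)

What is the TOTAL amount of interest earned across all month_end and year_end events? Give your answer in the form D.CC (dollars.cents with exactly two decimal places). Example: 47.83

After 1 (deposit($100)): balance=$600.00 total_interest=$0.00
After 2 (deposit($50)): balance=$650.00 total_interest=$0.00
After 3 (month_end (apply 1% monthly interest)): balance=$656.50 total_interest=$6.50
After 4 (year_end (apply 8% annual interest)): balance=$709.02 total_interest=$59.02
After 5 (withdraw($50)): balance=$659.02 total_interest=$59.02
After 6 (deposit($500)): balance=$1159.02 total_interest=$59.02
After 7 (withdraw($200)): balance=$959.02 total_interest=$59.02
After 8 (deposit($1000)): balance=$1959.02 total_interest=$59.02

Answer: 59.02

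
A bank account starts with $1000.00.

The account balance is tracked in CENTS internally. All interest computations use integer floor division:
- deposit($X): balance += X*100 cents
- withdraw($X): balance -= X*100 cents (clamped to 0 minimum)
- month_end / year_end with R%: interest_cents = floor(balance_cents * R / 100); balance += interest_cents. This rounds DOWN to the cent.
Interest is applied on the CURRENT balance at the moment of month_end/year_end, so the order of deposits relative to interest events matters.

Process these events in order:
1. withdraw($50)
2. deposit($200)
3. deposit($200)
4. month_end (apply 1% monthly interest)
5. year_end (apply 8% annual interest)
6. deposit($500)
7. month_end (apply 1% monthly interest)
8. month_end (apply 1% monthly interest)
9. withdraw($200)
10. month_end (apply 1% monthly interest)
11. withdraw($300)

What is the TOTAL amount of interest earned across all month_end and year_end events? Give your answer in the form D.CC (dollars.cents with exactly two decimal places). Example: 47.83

After 1 (withdraw($50)): balance=$950.00 total_interest=$0.00
After 2 (deposit($200)): balance=$1150.00 total_interest=$0.00
After 3 (deposit($200)): balance=$1350.00 total_interest=$0.00
After 4 (month_end (apply 1% monthly interest)): balance=$1363.50 total_interest=$13.50
After 5 (year_end (apply 8% annual interest)): balance=$1472.58 total_interest=$122.58
After 6 (deposit($500)): balance=$1972.58 total_interest=$122.58
After 7 (month_end (apply 1% monthly interest)): balance=$1992.30 total_interest=$142.30
After 8 (month_end (apply 1% monthly interest)): balance=$2012.22 total_interest=$162.22
After 9 (withdraw($200)): balance=$1812.22 total_interest=$162.22
After 10 (month_end (apply 1% monthly interest)): balance=$1830.34 total_interest=$180.34
After 11 (withdraw($300)): balance=$1530.34 total_interest=$180.34

Answer: 180.34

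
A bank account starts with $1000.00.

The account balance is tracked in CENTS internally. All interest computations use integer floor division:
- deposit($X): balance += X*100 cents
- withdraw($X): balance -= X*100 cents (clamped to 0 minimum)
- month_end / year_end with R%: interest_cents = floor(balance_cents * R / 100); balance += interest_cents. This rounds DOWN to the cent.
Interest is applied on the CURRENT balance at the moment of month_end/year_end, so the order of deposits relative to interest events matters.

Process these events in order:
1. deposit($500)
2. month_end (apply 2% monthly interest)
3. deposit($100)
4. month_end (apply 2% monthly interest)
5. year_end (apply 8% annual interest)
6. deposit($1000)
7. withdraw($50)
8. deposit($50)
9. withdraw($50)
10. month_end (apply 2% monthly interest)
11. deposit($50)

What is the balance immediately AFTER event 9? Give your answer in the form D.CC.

Answer: 2745.60

Derivation:
After 1 (deposit($500)): balance=$1500.00 total_interest=$0.00
After 2 (month_end (apply 2% monthly interest)): balance=$1530.00 total_interest=$30.00
After 3 (deposit($100)): balance=$1630.00 total_interest=$30.00
After 4 (month_end (apply 2% monthly interest)): balance=$1662.60 total_interest=$62.60
After 5 (year_end (apply 8% annual interest)): balance=$1795.60 total_interest=$195.60
After 6 (deposit($1000)): balance=$2795.60 total_interest=$195.60
After 7 (withdraw($50)): balance=$2745.60 total_interest=$195.60
After 8 (deposit($50)): balance=$2795.60 total_interest=$195.60
After 9 (withdraw($50)): balance=$2745.60 total_interest=$195.60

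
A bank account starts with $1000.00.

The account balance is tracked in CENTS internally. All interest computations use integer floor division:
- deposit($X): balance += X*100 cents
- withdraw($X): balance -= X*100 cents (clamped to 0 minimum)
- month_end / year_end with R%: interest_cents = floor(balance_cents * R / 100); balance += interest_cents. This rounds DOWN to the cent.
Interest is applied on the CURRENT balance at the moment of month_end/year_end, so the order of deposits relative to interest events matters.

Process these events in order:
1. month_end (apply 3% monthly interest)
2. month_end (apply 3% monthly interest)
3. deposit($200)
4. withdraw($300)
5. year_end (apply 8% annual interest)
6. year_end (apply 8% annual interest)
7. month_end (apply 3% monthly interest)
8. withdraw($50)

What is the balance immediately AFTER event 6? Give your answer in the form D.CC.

After 1 (month_end (apply 3% monthly interest)): balance=$1030.00 total_interest=$30.00
After 2 (month_end (apply 3% monthly interest)): balance=$1060.90 total_interest=$60.90
After 3 (deposit($200)): balance=$1260.90 total_interest=$60.90
After 4 (withdraw($300)): balance=$960.90 total_interest=$60.90
After 5 (year_end (apply 8% annual interest)): balance=$1037.77 total_interest=$137.77
After 6 (year_end (apply 8% annual interest)): balance=$1120.79 total_interest=$220.79

Answer: 1120.79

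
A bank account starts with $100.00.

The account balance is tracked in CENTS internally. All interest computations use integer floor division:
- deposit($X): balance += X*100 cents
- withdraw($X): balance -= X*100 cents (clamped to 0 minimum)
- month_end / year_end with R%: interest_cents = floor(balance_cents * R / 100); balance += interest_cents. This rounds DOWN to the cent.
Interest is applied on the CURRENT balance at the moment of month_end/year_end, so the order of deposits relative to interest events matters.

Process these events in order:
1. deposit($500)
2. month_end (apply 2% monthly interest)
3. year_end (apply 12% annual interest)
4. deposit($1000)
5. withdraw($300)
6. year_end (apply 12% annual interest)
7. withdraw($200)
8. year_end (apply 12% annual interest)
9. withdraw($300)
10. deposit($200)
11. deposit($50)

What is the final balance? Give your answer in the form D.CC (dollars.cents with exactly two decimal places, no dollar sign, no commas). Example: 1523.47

After 1 (deposit($500)): balance=$600.00 total_interest=$0.00
After 2 (month_end (apply 2% monthly interest)): balance=$612.00 total_interest=$12.00
After 3 (year_end (apply 12% annual interest)): balance=$685.44 total_interest=$85.44
After 4 (deposit($1000)): balance=$1685.44 total_interest=$85.44
After 5 (withdraw($300)): balance=$1385.44 total_interest=$85.44
After 6 (year_end (apply 12% annual interest)): balance=$1551.69 total_interest=$251.69
After 7 (withdraw($200)): balance=$1351.69 total_interest=$251.69
After 8 (year_end (apply 12% annual interest)): balance=$1513.89 total_interest=$413.89
After 9 (withdraw($300)): balance=$1213.89 total_interest=$413.89
After 10 (deposit($200)): balance=$1413.89 total_interest=$413.89
After 11 (deposit($50)): balance=$1463.89 total_interest=$413.89

Answer: 1463.89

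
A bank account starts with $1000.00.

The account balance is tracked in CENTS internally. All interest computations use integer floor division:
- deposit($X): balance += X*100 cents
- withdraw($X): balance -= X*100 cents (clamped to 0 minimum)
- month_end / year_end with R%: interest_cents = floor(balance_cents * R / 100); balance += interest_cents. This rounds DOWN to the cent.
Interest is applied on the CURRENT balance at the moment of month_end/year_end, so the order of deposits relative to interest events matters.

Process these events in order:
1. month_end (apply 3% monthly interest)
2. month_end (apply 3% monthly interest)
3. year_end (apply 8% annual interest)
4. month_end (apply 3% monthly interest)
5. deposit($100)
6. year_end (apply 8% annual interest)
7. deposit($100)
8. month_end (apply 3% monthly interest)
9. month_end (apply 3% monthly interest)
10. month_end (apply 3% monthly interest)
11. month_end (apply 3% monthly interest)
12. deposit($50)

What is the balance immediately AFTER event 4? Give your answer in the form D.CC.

Answer: 1180.14

Derivation:
After 1 (month_end (apply 3% monthly interest)): balance=$1030.00 total_interest=$30.00
After 2 (month_end (apply 3% monthly interest)): balance=$1060.90 total_interest=$60.90
After 3 (year_end (apply 8% annual interest)): balance=$1145.77 total_interest=$145.77
After 4 (month_end (apply 3% monthly interest)): balance=$1180.14 total_interest=$180.14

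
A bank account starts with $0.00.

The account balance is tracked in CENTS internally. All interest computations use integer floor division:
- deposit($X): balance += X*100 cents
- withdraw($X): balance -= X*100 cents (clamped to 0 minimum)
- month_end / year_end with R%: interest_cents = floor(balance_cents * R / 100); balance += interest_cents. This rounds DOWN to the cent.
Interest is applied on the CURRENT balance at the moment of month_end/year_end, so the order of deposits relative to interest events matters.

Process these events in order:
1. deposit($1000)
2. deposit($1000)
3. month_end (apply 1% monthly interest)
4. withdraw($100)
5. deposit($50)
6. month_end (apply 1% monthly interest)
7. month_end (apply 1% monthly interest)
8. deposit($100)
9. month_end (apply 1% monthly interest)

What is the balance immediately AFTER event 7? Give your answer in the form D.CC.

Answer: 2009.59

Derivation:
After 1 (deposit($1000)): balance=$1000.00 total_interest=$0.00
After 2 (deposit($1000)): balance=$2000.00 total_interest=$0.00
After 3 (month_end (apply 1% monthly interest)): balance=$2020.00 total_interest=$20.00
After 4 (withdraw($100)): balance=$1920.00 total_interest=$20.00
After 5 (deposit($50)): balance=$1970.00 total_interest=$20.00
After 6 (month_end (apply 1% monthly interest)): balance=$1989.70 total_interest=$39.70
After 7 (month_end (apply 1% monthly interest)): balance=$2009.59 total_interest=$59.59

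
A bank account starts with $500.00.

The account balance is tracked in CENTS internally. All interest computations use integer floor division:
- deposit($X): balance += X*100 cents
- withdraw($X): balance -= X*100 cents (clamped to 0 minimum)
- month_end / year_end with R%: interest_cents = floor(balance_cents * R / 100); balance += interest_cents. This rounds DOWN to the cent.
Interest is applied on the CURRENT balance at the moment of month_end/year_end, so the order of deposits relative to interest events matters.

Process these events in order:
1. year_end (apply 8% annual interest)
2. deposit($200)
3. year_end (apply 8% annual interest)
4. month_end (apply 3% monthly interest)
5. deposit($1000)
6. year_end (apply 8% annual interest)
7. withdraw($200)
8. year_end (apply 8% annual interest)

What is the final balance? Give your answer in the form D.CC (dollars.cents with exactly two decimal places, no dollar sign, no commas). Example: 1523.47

Answer: 1910.54

Derivation:
After 1 (year_end (apply 8% annual interest)): balance=$540.00 total_interest=$40.00
After 2 (deposit($200)): balance=$740.00 total_interest=$40.00
After 3 (year_end (apply 8% annual interest)): balance=$799.20 total_interest=$99.20
After 4 (month_end (apply 3% monthly interest)): balance=$823.17 total_interest=$123.17
After 5 (deposit($1000)): balance=$1823.17 total_interest=$123.17
After 6 (year_end (apply 8% annual interest)): balance=$1969.02 total_interest=$269.02
After 7 (withdraw($200)): balance=$1769.02 total_interest=$269.02
After 8 (year_end (apply 8% annual interest)): balance=$1910.54 total_interest=$410.54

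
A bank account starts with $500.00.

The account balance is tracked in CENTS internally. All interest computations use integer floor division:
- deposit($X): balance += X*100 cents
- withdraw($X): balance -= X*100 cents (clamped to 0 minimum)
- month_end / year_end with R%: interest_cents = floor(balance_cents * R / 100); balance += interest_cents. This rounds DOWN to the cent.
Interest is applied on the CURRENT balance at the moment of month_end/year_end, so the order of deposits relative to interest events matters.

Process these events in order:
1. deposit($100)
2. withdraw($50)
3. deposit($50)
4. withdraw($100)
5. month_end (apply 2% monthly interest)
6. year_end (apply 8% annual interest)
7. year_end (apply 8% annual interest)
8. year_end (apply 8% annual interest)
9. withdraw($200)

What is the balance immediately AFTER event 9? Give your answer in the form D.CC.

Answer: 442.44

Derivation:
After 1 (deposit($100)): balance=$600.00 total_interest=$0.00
After 2 (withdraw($50)): balance=$550.00 total_interest=$0.00
After 3 (deposit($50)): balance=$600.00 total_interest=$0.00
After 4 (withdraw($100)): balance=$500.00 total_interest=$0.00
After 5 (month_end (apply 2% monthly interest)): balance=$510.00 total_interest=$10.00
After 6 (year_end (apply 8% annual interest)): balance=$550.80 total_interest=$50.80
After 7 (year_end (apply 8% annual interest)): balance=$594.86 total_interest=$94.86
After 8 (year_end (apply 8% annual interest)): balance=$642.44 total_interest=$142.44
After 9 (withdraw($200)): balance=$442.44 total_interest=$142.44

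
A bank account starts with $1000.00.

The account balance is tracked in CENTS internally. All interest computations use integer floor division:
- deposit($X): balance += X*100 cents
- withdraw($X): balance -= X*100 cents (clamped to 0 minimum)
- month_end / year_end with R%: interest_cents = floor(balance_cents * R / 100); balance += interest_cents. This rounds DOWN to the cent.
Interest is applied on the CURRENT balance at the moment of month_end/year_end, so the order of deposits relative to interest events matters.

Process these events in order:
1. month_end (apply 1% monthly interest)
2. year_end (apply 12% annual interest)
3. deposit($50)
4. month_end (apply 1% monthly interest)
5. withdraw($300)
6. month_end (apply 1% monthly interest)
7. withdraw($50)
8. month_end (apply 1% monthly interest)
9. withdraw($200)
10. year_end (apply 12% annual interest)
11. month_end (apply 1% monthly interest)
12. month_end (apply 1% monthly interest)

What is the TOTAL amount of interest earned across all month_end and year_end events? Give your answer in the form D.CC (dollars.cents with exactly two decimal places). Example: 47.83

After 1 (month_end (apply 1% monthly interest)): balance=$1010.00 total_interest=$10.00
After 2 (year_end (apply 12% annual interest)): balance=$1131.20 total_interest=$131.20
After 3 (deposit($50)): balance=$1181.20 total_interest=$131.20
After 4 (month_end (apply 1% monthly interest)): balance=$1193.01 total_interest=$143.01
After 5 (withdraw($300)): balance=$893.01 total_interest=$143.01
After 6 (month_end (apply 1% monthly interest)): balance=$901.94 total_interest=$151.94
After 7 (withdraw($50)): balance=$851.94 total_interest=$151.94
After 8 (month_end (apply 1% monthly interest)): balance=$860.45 total_interest=$160.45
After 9 (withdraw($200)): balance=$660.45 total_interest=$160.45
After 10 (year_end (apply 12% annual interest)): balance=$739.70 total_interest=$239.70
After 11 (month_end (apply 1% monthly interest)): balance=$747.09 total_interest=$247.09
After 12 (month_end (apply 1% monthly interest)): balance=$754.56 total_interest=$254.56

Answer: 254.56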